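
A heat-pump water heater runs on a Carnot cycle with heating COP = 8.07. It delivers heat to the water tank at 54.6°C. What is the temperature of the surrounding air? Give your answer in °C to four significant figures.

13.99 °C

COP_HP = T_H/(T_H − T_C) gives T_H − T_C = T_H/COP.
With T_H = 327.75 K, T_C = 327.75 × (1 − 1/8.07) = 287.14 K.
Converting, 287.14 K = 13.99°C.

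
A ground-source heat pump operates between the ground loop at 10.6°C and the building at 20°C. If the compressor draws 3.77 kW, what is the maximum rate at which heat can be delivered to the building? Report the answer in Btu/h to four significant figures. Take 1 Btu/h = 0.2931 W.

401100 Btu/h

In absolute terms T_C = 283.75 K and T_H = 293.15 K, so ΔT = 9.400 K.
COP_Carnot = T_H/ΔT = 293.15/9.400 = 31.19.
Q̇_max = COP_Carnot × Ẇ = 31.19 × 3.770 kW = 117.6 kW = 401100 Btu/h.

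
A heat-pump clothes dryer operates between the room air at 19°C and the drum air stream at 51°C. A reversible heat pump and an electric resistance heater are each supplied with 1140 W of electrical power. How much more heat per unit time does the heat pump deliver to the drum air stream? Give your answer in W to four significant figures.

10410 W

In absolute terms T_C = 292.15 K and T_H = 324.15 K, so ΔT = 32.00 K.
COP_Carnot = T_H/ΔT = 324.15/32.00 = 10.13.
The heat pump delivers Q̇_H = COP × Ẇ = 11550 W; the resistance heater delivers Ẇ = 1140 W.
Extra = (COP − 1)·Ẇ = 10410 W.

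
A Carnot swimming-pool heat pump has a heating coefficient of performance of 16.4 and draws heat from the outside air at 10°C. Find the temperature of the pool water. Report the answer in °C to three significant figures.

COP_HP = T_H/(T_H − T_C) rearranges to T_H = COP·T_C/(COP − 1).
With T_C = 283.15 K, T_H = 16.4 × 283.15/15.40 = 301.54 K.
Converting, 301.54 K = 28.39°C.

28.4 °C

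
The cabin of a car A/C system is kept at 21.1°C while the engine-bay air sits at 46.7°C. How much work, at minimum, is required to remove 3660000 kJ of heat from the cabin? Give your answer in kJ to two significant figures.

In absolute terms T_C = 294.25 K and T_H = 319.85 K, so ΔT = 25.60 K.
The reversible limit is COP_R = T_C/ΔT = 11.49, so W_min = Q_C/COP = Q_C·ΔT/T_C.
W_min = 3660000 × 25.60/294.25 = 318400 kJ.

320000 kJ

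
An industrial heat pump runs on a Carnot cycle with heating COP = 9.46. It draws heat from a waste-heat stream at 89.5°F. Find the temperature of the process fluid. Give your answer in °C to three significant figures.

68.0 °C

COP_HP = T_H/(T_H − T_C) rearranges to T_H = COP·T_C/(COP − 1).
With T_C = 305.09 K, T_H = 9.46 × 305.09/8.460 = 341.16 K.
Converting, 341.16 K = 68.01°C.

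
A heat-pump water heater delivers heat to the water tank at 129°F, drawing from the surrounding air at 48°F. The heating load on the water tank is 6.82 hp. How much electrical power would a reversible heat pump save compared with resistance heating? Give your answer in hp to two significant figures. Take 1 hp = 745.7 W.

5.9 hp

In absolute terms T_C = 282.04 K and T_H = 327.04 K, so ΔT = 45.00 K.
COP_Carnot = T_H/ΔT = 327.04/45.00 = 7.268.
Resistance heating needs Ẇ_res = Q̇_H = 6.820 hp; the reversible heat pump needs only Ẇ_hp = Q̇_H/COP = 0.9384 hp.
Saving = 6.820 − 0.9384 = 5.882 hp.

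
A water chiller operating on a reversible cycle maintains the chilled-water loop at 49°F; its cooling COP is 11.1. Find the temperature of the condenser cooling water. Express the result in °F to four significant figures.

COP_R = T_C/(T_H − T_C) gives T_H − T_C = T_C/COP.
With T_C = 282.59 K, T_H = 282.59 × (1 + 1/11.1) = 308.05 K.
Converting, 308.05 K = 94.83°F.

94.83 °F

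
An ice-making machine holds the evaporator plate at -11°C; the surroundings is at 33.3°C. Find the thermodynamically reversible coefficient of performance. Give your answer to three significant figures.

5.92

In absolute terms T_C = 262.15 K and T_H = 306.45 K, so ΔT = 44.30 K.
For a reversible cycle, COP_Carnot = T_C/ΔT = 262.15/44.30 = 5.918.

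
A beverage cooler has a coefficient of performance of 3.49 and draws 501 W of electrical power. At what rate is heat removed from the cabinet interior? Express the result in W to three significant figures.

1750 W

Q̇_C = COP × Ẇ = 3.49 × 501.0 = 1748 W.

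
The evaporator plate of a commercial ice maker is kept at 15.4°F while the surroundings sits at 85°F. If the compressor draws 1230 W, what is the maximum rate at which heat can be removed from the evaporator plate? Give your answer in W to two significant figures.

In absolute terms T_C = 263.93 K and T_H = 302.59 K, so ΔT = 38.67 K.
COP_Carnot = T_C/ΔT = 263.93/38.67 = 6.826.
Q̇_max = COP_Carnot × Ẇ = 6.826 × 1230 W = 8396 W.

8400 W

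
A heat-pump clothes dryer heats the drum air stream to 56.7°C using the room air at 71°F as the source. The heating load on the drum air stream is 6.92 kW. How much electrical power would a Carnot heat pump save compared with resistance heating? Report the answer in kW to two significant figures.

In absolute terms T_C = 294.82 K and T_H = 329.85 K, so ΔT = 35.03 K.
COP_Carnot = T_H/ΔT = 329.85/35.03 = 9.415.
Resistance heating needs Ẇ_res = Q̇_H = 6.920 kW; the reversible heat pump needs only Ẇ_hp = Q̇_H/COP = 0.7350 kW.
Saving = 6.920 − 0.7350 = 6.185 kW.

6.2 kW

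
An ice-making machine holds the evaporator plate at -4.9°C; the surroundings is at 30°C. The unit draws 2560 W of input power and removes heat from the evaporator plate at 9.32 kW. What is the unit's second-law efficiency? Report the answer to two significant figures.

0.47

Converting, Q̇_C = 9.320 kW = 9320 W, so COP_actual = Q̇_C/Ẇ = 9320/2560 = 3.641.
In absolute terms T_C = 268.25 K and T_H = 303.15 K, so ΔT = 34.90 K.
COP_Carnot = T_C/ΔT = 268.25/34.90 = 7.686.
η_II = COP_actual/COP_Carnot = 3.641/7.686 = 0.4737.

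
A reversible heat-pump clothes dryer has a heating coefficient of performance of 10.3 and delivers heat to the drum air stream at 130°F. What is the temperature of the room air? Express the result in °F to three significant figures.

72.8 °F

COP_HP = T_H/(T_H − T_C) gives T_H − T_C = T_H/COP.
With T_H = 327.59 K, T_C = 327.59 × (1 − 1/10.3) = 295.79 K.
Converting, 295.79 K = 72.75°F.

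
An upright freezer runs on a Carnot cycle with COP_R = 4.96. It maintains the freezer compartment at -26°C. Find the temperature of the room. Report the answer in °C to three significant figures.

COP_R = T_C/(T_H − T_C) gives T_H − T_C = T_C/COP.
With T_C = 247.15 K, T_H = 247.15 × (1 + 1/4.96) = 296.98 K.
Converting, 296.98 K = 23.83°C.

23.8 °C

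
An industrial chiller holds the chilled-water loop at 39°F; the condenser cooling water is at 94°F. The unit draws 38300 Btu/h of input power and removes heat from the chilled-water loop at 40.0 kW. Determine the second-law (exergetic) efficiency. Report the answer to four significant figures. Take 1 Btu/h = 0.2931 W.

Converting, Q̇_C = 40.00 kW = 136500 Btu/h, so COP_actual = Q̇_C/Ẇ = 136500/38300 = 3.563.
In absolute terms T_C = 277.04 K and T_H = 307.59 K, so ΔT = 30.56 K.
COP_Carnot = T_C/ΔT = 277.04/30.56 = 9.067.
η_II = COP_actual/COP_Carnot = 3.563/9.067 = 0.3930.

0.3930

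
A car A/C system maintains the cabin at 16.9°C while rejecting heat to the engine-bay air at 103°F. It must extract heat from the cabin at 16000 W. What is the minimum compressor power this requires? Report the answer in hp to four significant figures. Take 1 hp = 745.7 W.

In absolute terms T_C = 290.05 K and T_H = 312.59 K, so ΔT = 22.54 K.
COP_Carnot = T_C/ΔT = 290.05/22.54 = 12.87.
Ẇ_min = Q̇/COP_Carnot = 16000/12.87 = 1244 W = 1.668 hp.

1.668 hp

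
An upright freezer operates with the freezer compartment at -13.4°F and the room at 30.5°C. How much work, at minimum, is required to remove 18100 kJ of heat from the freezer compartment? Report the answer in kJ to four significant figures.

In absolute terms T_C = 247.93 K and T_H = 303.65 K, so ΔT = 55.72 K.
The reversible limit is COP_R = T_C/ΔT = 4.449, so W_min = Q_C/COP = Q_C·ΔT/T_C.
W_min = 18100 × 55.72/247.93 = 4068 kJ.

4068 kJ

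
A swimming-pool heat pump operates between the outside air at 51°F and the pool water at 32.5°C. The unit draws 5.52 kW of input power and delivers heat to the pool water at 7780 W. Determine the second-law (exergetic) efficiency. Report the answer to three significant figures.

0.101

Converting, Q̇_H = 7780 W = 7.780 kW, so COP_actual = Q̇_H/Ẇ = 7.780/5.520 = 1.409.
In absolute terms T_C = 283.71 K and T_H = 305.65 K, so ΔT = 21.94 K.
COP_Carnot = T_H/ΔT = 305.65/21.94 = 13.93.
η_II = COP_actual/COP_Carnot = 1.409/13.93 = 0.1012.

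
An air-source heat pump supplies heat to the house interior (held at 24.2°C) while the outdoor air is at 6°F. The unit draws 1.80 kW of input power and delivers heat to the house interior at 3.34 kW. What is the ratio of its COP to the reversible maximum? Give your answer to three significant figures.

COP_actual = Q̇_H/Ẇ = 3.340/1.800 = 1.856.
In absolute terms T_C = 258.71 K and T_H = 297.35 K, so ΔT = 38.64 K.
COP_Carnot = T_H/ΔT = 297.35/38.64 = 7.695.
η_II = COP_actual/COP_Carnot = 1.856/7.695 = 0.2412.

0.241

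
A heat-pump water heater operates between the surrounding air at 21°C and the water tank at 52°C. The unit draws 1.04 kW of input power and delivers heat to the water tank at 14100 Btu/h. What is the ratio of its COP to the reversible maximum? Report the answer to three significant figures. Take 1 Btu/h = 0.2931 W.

Converting, Q̇_H = 14100 Btu/h = 4.133 kW, so COP_actual = Q̇_H/Ẇ = 4.133/1.040 = 3.974.
In absolute terms T_C = 294.15 K and T_H = 325.15 K, so ΔT = 31.00 K.
COP_Carnot = T_H/ΔT = 325.15/31.00 = 10.49.
η_II = COP_actual/COP_Carnot = 3.974/10.49 = 0.3789.

0.379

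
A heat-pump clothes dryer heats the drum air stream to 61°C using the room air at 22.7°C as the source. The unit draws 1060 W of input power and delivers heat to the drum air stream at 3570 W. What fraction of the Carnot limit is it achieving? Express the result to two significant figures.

0.39

COP_actual = Q̇_H/Ẇ = 3570/1060 = 3.368.
In absolute terms T_C = 295.85 K and T_H = 334.15 K, so ΔT = 38.30 K.
COP_Carnot = T_H/ΔT = 334.15/38.30 = 8.725.
η_II = COP_actual/COP_Carnot = 3.368/8.725 = 0.3860.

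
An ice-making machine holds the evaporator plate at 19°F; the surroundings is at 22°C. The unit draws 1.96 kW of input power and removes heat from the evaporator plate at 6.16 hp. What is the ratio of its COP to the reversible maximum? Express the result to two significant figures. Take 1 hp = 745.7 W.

Converting, Q̇_C = 6.160 hp = 4.594 kW, so COP_actual = Q̇_C/Ẇ = 4.594/1.960 = 2.344.
In absolute terms T_C = 265.93 K and T_H = 295.15 K, so ΔT = 29.22 K.
COP_Carnot = T_C/ΔT = 265.93/29.22 = 9.100.
η_II = COP_actual/COP_Carnot = 2.344/9.100 = 0.2575.

0.26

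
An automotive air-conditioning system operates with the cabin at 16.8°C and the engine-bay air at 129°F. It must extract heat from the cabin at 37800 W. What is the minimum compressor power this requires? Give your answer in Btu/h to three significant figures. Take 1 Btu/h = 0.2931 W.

16500 Btu/h

In absolute terms T_C = 289.95 K and T_H = 327.04 K, so ΔT = 37.09 K.
COP_Carnot = T_C/ΔT = 289.95/37.09 = 7.818.
Ẇ_min = Q̇/COP_Carnot = 37800/7.818 = 4835 W = 16500 Btu/h.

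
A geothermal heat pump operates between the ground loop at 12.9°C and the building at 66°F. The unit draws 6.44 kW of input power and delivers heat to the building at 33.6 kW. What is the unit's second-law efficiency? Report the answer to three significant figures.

0.107

COP_actual = Q̇_H/Ẇ = 33.60/6.440 = 5.217.
In absolute terms T_C = 286.05 K and T_H = 292.04 K, so ΔT = 5.989 K.
COP_Carnot = T_H/ΔT = 292.04/5.989 = 48.76.
η_II = COP_actual/COP_Carnot = 5.217/48.76 = 0.1070.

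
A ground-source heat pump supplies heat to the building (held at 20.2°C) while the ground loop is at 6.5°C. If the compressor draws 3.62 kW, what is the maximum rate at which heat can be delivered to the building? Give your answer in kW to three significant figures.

77.5 kW

In absolute terms T_C = 279.65 K and T_H = 293.35 K, so ΔT = 13.70 K.
COP_Carnot = T_H/ΔT = 293.35/13.70 = 21.41.
Q̇_max = COP_Carnot × Ẇ = 21.41 × 3.620 kW = 77.51 kW.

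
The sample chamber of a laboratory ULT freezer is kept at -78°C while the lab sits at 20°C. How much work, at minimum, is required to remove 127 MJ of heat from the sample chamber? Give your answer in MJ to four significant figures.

63.78 MJ

In absolute terms T_C = 195.15 K and T_H = 293.15 K, so ΔT = 98.00 K.
The reversible limit is COP_R = T_C/ΔT = 1.991, so W_min = Q_C/COP = Q_C·ΔT/T_C.
W_min = 127.0 × 98.00/195.15 = 63.78 MJ.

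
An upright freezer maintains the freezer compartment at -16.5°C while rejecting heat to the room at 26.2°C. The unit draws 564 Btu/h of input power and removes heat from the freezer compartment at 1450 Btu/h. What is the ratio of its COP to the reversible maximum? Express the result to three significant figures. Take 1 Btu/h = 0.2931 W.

0.428

COP_actual = Q̇_C/Ẇ = 1450/564.0 = 2.571.
In absolute terms T_C = 256.65 K and T_H = 299.35 K, so ΔT = 42.70 K.
COP_Carnot = T_C/ΔT = 256.65/42.70 = 6.011.
η_II = COP_actual/COP_Carnot = 2.571/6.011 = 0.4277.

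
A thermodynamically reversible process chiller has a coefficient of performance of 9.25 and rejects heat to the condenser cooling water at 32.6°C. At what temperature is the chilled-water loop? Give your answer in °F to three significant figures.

For a Carnot refrigerator COP_R = T_C/(T_H − T_C), so T_C = COP·T_H/(1 + COP).
With T_H = 305.75 K, T_C = 9.25 × 305.75/10.25 = 275.92 K.
Converting, 275.92 K = 36.99°F.

37.0 °F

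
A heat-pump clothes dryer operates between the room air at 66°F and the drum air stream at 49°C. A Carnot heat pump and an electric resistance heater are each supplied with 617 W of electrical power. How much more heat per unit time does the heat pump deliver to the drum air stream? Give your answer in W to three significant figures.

5980 W

In absolute terms T_C = 292.04 K and T_H = 322.15 K, so ΔT = 30.11 K.
COP_Carnot = T_H/ΔT = 322.15/30.11 = 10.70.
The heat pump delivers Q̇_H = COP × Ẇ = 6601 W; the resistance heater delivers Ẇ = 617.0 W.
Extra = (COP − 1)·Ẇ = 5984 W.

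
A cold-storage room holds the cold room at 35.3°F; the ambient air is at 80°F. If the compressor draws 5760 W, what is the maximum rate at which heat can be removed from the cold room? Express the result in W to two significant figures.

64000 W

In absolute terms T_C = 274.98 K and T_H = 299.82 K, so ΔT = 24.83 K.
COP_Carnot = T_C/ΔT = 274.98/24.83 = 11.07.
Q̇_max = COP_Carnot × Ẇ = 11.07 × 5760 W = 63780 W.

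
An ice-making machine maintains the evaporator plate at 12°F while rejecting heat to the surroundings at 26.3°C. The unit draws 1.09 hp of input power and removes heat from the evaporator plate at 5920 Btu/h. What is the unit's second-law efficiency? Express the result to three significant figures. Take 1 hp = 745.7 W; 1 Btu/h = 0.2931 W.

Converting, Q̇_C = 5920 Btu/h = 2.327 hp, so COP_actual = Q̇_C/Ẇ = 2.327/1.090 = 2.135.
In absolute terms T_C = 262.04 K and T_H = 299.45 K, so ΔT = 37.41 K.
COP_Carnot = T_C/ΔT = 262.04/37.41 = 7.004.
η_II = COP_actual/COP_Carnot = 2.135/7.004 = 0.3048.

0.305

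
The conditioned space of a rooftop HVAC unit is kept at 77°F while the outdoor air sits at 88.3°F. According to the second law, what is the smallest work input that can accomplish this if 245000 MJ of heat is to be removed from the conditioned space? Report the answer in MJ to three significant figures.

In absolute terms T_C = 298.15 K and T_H = 304.43 K, so ΔT = 6.278 K.
The reversible limit is COP_R = T_C/ΔT = 47.49, so W_min = Q_C/COP = Q_C·ΔT/T_C.
W_min = 245000 × 6.278/298.15 = 5159 MJ.

5160 MJ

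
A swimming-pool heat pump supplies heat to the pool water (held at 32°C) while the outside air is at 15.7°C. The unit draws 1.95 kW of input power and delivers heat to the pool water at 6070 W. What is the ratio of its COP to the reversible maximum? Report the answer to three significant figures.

0.166

Converting, Q̇_H = 6070 W = 6.070 kW, so COP_actual = Q̇_H/Ẇ = 6.070/1.950 = 3.113.
In absolute terms T_C = 288.85 K and T_H = 305.15 K, so ΔT = 16.30 K.
COP_Carnot = T_H/ΔT = 305.15/16.30 = 18.72.
η_II = COP_actual/COP_Carnot = 3.113/18.72 = 0.1663.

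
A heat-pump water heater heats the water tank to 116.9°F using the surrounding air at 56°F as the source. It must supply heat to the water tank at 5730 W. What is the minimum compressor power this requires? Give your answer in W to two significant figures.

610 W

In absolute terms T_C = 286.48 K and T_H = 320.32 K, so ΔT = 33.83 K.
COP_Carnot = T_H/ΔT = 320.32/33.83 = 9.467.
Ẇ_min = Q̇/COP_Carnot = 5730/9.467 = 605.2 W.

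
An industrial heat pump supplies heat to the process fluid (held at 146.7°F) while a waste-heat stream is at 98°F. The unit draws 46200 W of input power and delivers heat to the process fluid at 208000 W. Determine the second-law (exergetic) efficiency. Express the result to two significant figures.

0.36

COP_actual = Q̇_H/Ẇ = 208000/46200 = 4.502.
In absolute terms T_C = 309.82 K and T_H = 336.87 K, so ΔT = 27.06 K.
COP_Carnot = T_H/ΔT = 336.87/27.06 = 12.45.
η_II = COP_actual/COP_Carnot = 4.502/12.45 = 0.3616.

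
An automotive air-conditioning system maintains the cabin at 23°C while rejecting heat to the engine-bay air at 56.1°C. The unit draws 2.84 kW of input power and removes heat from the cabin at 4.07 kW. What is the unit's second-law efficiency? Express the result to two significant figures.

0.16

COP_actual = Q̇_C/Ẇ = 4.070/2.840 = 1.433.
In absolute terms T_C = 296.15 K and T_H = 329.25 K, so ΔT = 33.10 K.
COP_Carnot = T_C/ΔT = 296.15/33.10 = 8.947.
η_II = COP_actual/COP_Carnot = 1.433/8.947 = 0.1602.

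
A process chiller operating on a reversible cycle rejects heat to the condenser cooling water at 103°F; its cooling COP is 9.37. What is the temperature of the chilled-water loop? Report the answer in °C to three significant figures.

9.30 °C

For a Carnot refrigerator COP_R = T_C/(T_H − T_C), so T_C = COP·T_H/(1 + COP).
With T_H = 312.59 K, T_C = 9.37 × 312.59/10.37 = 282.45 K.
Converting, 282.45 K = 9.30°C.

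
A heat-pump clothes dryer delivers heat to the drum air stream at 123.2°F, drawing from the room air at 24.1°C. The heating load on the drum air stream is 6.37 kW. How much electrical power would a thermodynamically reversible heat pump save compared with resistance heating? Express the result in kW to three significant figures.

In absolute terms T_C = 297.25 K and T_H = 323.82 K, so ΔT = 26.57 K.
COP_Carnot = T_H/ΔT = 323.82/26.57 = 12.19.
Resistance heating needs Ẇ_res = Q̇_H = 6.370 kW; the reversible heat pump needs only Ẇ_hp = Q̇_H/COP = 0.5226 kW.
Saving = 6.370 − 0.5226 = 5.847 kW.

5.85 kW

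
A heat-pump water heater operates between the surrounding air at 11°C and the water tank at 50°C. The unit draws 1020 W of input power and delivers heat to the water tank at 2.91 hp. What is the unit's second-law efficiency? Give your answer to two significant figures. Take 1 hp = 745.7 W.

0.26

Converting, Q̇_H = 2.910 hp = 2170 W, so COP_actual = Q̇_H/Ẇ = 2170/1020 = 2.127.
In absolute terms T_C = 284.15 K and T_H = 323.15 K, so ΔT = 39.00 K.
COP_Carnot = T_H/ΔT = 323.15/39.00 = 8.286.
η_II = COP_actual/COP_Carnot = 2.127/8.286 = 0.2568.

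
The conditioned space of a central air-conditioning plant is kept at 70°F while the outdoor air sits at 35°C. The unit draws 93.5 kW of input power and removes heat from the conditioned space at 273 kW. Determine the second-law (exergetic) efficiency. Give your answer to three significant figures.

COP_actual = Q̇_C/Ẇ = 273.0/93.50 = 2.920.
In absolute terms T_C = 294.26 K and T_H = 308.15 K, so ΔT = 13.89 K.
COP_Carnot = T_C/ΔT = 294.26/13.89 = 21.19.
η_II = COP_actual/COP_Carnot = 2.920/21.19 = 0.1378.

0.138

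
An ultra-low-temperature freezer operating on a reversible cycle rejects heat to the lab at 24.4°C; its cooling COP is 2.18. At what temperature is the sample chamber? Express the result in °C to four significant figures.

-69.17 °C

For a Carnot refrigerator COP_R = T_C/(T_H − T_C), so T_C = COP·T_H/(1 + COP).
With T_H = 297.55 K, T_C = 2.18 × 297.55/3.180 = 203.98 K.
Converting, 203.98 K = -69.17°C.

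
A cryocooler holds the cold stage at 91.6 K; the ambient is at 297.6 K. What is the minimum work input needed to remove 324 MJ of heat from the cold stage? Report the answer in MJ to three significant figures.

729 MJ

The reservoir spacing is ΔT = 297.6 − 91.6 = 206.0 K.
The reversible limit is COP_R = T_C/ΔT = 0.4447, so W_min = Q_C/COP = Q_C·ΔT/T_C.
W_min = 324.0 × 206.0/91.60 = 728.6 MJ.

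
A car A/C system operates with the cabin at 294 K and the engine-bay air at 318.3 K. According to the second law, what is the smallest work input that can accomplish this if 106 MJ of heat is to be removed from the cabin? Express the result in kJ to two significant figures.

8800 kJ

The reservoir spacing is ΔT = 318.3 − 294 = 24.30 K.
The reversible limit is COP_R = T_C/ΔT = 12.10, so W_min = Q_C/COP = Q_C·ΔT/T_C.
W_min = 106.0 × 24.30/294.00 = 8.761 MJ = 8761 kJ.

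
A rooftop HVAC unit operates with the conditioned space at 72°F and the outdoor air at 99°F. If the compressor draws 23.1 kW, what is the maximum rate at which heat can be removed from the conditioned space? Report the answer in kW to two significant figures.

In absolute terms T_C = 295.37 K and T_H = 310.37 K, so ΔT = 15.00 K.
COP_Carnot = T_C/ΔT = 295.37/15.00 = 19.69.
Q̇_max = COP_Carnot × Ẇ = 19.69 × 23.10 kW = 454.9 kW.

450 kW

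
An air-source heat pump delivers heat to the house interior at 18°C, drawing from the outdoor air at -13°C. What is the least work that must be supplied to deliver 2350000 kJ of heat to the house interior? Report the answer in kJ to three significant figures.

In absolute terms T_C = 260.15 K and T_H = 291.15 K, so ΔT = 31.00 K.
The reversible limit is COP_HP = T_H/ΔT = 9.392, so W_min = Q_H/COP = Q_H·ΔT/T_H.
W_min = 2350000 × 31.00/291.15 = 250200 kJ.

250000 kJ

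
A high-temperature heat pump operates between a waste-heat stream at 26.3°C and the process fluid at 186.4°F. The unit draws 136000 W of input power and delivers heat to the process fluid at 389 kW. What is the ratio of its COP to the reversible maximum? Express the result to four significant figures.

0.4740

Converting, Q̇_H = 389.0 kW = 389000 W, so COP_actual = Q̇_H/Ẇ = 389000/136000 = 2.860.
In absolute terms T_C = 299.45 K and T_H = 358.93 K, so ΔT = 59.48 K.
COP_Carnot = T_H/ΔT = 358.93/59.48 = 6.035.
η_II = COP_actual/COP_Carnot = 2.860/6.035 = 0.4740.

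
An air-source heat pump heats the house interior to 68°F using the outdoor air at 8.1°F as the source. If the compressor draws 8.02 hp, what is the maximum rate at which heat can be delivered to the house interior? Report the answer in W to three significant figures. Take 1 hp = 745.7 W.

In absolute terms T_C = 259.87 K and T_H = 293.15 K, so ΔT = 33.28 K.
COP_Carnot = T_H/ΔT = 293.15/33.28 = 8.809.
Q̇_max = COP_Carnot × Ẇ = 8.809 × 8.020 hp = 70.65 hp = 52680 W.

52700 W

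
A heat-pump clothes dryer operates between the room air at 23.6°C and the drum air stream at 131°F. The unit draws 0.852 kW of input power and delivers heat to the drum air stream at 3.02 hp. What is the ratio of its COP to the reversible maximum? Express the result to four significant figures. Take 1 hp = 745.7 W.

0.2529

Converting, Q̇_H = 3.020 hp = 2.252 kW, so COP_actual = Q̇_H/Ẇ = 2.252/0.8520 = 2.643.
In absolute terms T_C = 296.75 K and T_H = 328.15 K, so ΔT = 31.40 K.
COP_Carnot = T_H/ΔT = 328.15/31.40 = 10.45.
η_II = COP_actual/COP_Carnot = 2.643/10.45 = 0.2529.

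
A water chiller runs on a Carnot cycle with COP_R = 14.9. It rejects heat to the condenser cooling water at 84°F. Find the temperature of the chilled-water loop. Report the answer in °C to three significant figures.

9.89 °C

For a Carnot refrigerator COP_R = T_C/(T_H − T_C), so T_C = COP·T_H/(1 + COP).
With T_H = 302.04 K, T_C = 14.9 × 302.04/15.90 = 283.04 K.
Converting, 283.04 K = 9.89°C.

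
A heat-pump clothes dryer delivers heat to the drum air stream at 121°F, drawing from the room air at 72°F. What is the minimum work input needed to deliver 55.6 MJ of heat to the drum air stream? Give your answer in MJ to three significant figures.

4.69 MJ

In absolute terms T_C = 295.37 K and T_H = 322.59 K, so ΔT = 27.22 K.
The reversible limit is COP_HP = T_H/ΔT = 11.85, so W_min = Q_H/COP = Q_H·ΔT/T_H.
W_min = 55.60 × 27.22/322.59 = 4.692 MJ.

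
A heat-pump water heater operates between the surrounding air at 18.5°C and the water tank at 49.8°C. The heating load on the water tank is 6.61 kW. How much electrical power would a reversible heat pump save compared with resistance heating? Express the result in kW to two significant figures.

6.0 kW

In absolute terms T_C = 291.65 K and T_H = 322.95 K, so ΔT = 31.30 K.
COP_Carnot = T_H/ΔT = 322.95/31.30 = 10.32.
Resistance heating needs Ẇ_res = Q̇_H = 6.610 kW; the reversible heat pump needs only Ẇ_hp = Q̇_H/COP = 0.6406 kW.
Saving = 6.610 − 0.6406 = 5.969 kW.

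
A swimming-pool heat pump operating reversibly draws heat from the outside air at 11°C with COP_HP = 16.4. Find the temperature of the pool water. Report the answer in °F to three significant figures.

85.0 °F

COP_HP = T_H/(T_H − T_C) rearranges to T_H = COP·T_C/(COP − 1).
With T_C = 284.15 K, T_H = 16.4 × 284.15/15.40 = 302.60 K.
Converting, 302.60 K = 85.01°F.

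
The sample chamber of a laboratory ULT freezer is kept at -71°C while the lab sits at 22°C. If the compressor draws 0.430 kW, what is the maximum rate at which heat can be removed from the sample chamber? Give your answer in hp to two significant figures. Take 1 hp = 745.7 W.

In absolute terms T_C = 202.15 K and T_H = 295.15 K, so ΔT = 93.00 K.
COP_Carnot = T_C/ΔT = 202.15/93.00 = 2.174.
Q̇_max = COP_Carnot × Ẇ = 2.174 × 0.4300 kW = 0.9347 kW = 1.253 hp.

1.3 hp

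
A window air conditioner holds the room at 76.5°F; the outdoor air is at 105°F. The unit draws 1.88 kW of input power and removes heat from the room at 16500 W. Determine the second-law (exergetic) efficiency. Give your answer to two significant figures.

0.47

Converting, Q̇_C = 16500 W = 16.50 kW, so COP_actual = Q̇_C/Ẇ = 16.50/1.880 = 8.777.
In absolute terms T_C = 297.87 K and T_H = 313.71 K, so ΔT = 15.83 K.
COP_Carnot = T_C/ΔT = 297.87/15.83 = 18.81.
η_II = COP_actual/COP_Carnot = 8.777/18.81 = 0.4665.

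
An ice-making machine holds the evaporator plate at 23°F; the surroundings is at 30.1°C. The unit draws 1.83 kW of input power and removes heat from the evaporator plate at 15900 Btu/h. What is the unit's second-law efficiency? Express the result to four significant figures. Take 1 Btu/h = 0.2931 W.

Converting, Q̇_C = 15900 Btu/h = 4.660 kW, so COP_actual = Q̇_C/Ẇ = 4.660/1.830 = 2.547.
In absolute terms T_C = 268.15 K and T_H = 303.25 K, so ΔT = 35.10 K.
COP_Carnot = T_C/ΔT = 268.15/35.10 = 7.640.
η_II = COP_actual/COP_Carnot = 2.547/7.640 = 0.3333.

0.3333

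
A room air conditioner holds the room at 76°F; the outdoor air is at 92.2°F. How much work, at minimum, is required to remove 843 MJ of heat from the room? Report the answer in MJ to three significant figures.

25.5 MJ

In absolute terms T_C = 297.59 K and T_H = 306.59 K, so ΔT = 9.000 K.
The reversible limit is COP_R = T_C/ΔT = 33.07, so W_min = Q_C/COP = Q_C·ΔT/T_C.
W_min = 843.0 × 9.000/297.59 = 25.49 MJ.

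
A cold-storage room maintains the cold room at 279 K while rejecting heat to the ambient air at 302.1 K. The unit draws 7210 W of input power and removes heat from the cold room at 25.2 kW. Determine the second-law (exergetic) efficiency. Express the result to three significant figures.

Converting, Q̇_C = 25.20 kW = 25200 W, so COP_actual = Q̇_C/Ẇ = 25200/7210 = 3.495.
The reservoir spacing is ΔT = 302.1 − 279 = 23.10 K.
COP_Carnot = T_C/ΔT = 279.00/23.10 = 12.08.
η_II = COP_actual/COP_Carnot = 3.495/12.08 = 0.2894.

0.289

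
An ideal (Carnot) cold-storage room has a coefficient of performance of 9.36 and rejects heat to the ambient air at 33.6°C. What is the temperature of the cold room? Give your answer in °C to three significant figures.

For a Carnot refrigerator COP_R = T_C/(T_H − T_C), so T_C = COP·T_H/(1 + COP).
With T_H = 306.75 K, T_C = 9.36 × 306.75/10.36 = 277.14 K.
Converting, 277.14 K = 3.99°C.

3.99 °C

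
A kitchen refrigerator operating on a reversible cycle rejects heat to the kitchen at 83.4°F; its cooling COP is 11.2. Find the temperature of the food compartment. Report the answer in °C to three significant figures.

For a Carnot refrigerator COP_R = T_C/(T_H − T_C), so T_C = COP·T_H/(1 + COP).
With T_H = 301.71 K, T_C = 11.2 × 301.71/12.20 = 276.98 K.
Converting, 276.98 K = 3.83°C.

3.83 °C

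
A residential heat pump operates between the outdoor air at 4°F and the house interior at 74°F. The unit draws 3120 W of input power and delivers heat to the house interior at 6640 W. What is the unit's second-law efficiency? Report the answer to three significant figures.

0.279

COP_actual = Q̇_H/Ẇ = 6640/3120 = 2.128.
In absolute terms T_C = 257.59 K and T_H = 296.48 K, so ΔT = 38.89 K.
COP_Carnot = T_H/ΔT = 296.48/38.89 = 7.624.
η_II = COP_actual/COP_Carnot = 2.128/7.624 = 0.2792.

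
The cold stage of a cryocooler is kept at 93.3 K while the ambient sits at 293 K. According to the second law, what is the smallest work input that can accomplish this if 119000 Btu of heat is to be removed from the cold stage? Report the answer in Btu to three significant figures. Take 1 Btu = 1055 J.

The reservoir spacing is ΔT = 293 − 93.3 = 199.7 K.
The reversible limit is COP_R = T_C/ΔT = 0.4672, so W_min = Q_C/COP = Q_C·ΔT/T_C.
W_min = 119000 × 199.7/93.30 = 254700 Btu.

255000 Btu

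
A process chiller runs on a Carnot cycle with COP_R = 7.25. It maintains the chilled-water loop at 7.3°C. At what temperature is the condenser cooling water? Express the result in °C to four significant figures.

COP_R = T_C/(T_H − T_C) gives T_H − T_C = T_C/COP.
With T_C = 280.45 K, T_H = 280.45 × (1 + 1/7.25) = 319.13 K.
Converting, 319.13 K = 45.98°C.

45.98 °C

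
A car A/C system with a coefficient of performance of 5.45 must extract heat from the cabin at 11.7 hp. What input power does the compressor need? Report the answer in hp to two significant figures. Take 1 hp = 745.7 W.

2.1 hp

Ẇ = Q̇_C/COP = 11.70/5.45 = 2.147 hp.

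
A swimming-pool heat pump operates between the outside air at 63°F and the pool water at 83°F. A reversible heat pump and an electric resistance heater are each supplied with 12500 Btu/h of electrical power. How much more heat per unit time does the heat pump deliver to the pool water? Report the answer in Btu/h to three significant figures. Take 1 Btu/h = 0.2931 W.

In absolute terms T_C = 290.37 K and T_H = 301.48 K, so ΔT = 11.11 K.
COP_Carnot = T_H/ΔT = 301.48/11.11 = 27.13.
The heat pump delivers Q̇_H = COP × Ẇ = 339200 Btu/h; the resistance heater delivers Ẇ = 12500 Btu/h.
Extra = (COP − 1)·Ẇ = 326700 Btu/h.

327000 Btu/h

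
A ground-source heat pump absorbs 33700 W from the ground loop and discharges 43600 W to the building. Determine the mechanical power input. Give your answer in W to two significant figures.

For a cyclic device the first law requires Q̇_H = Q̇_C + Ẇ.
Ẇ = Q̇_H − Q̇_C = 9900 W.

9900 W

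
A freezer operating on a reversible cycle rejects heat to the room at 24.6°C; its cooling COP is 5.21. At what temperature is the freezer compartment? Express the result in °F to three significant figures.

-10.0 °F

For a Carnot refrigerator COP_R = T_C/(T_H − T_C), so T_C = COP·T_H/(1 + COP).
With T_H = 297.75 K, T_C = 5.21 × 297.75/6.210 = 249.80 K.
Converting, 249.80 K = -10.02°F.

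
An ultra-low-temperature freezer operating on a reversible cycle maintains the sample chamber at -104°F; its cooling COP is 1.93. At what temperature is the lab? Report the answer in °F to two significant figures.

80 °F

COP_R = T_C/(T_H − T_C) gives T_H − T_C = T_C/COP.
With T_C = 197.59 K, T_H = 197.59 × (1 + 1/1.93) = 299.97 K.
Converting, 299.97 K = 80.28°F.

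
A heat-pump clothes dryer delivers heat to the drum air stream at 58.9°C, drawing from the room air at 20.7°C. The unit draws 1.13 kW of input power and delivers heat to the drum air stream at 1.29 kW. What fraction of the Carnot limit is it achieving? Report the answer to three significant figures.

COP_actual = Q̇_H/Ẇ = 1.290/1.130 = 1.142.
In absolute terms T_C = 293.85 K and T_H = 332.05 K, so ΔT = 38.20 K.
COP_Carnot = T_H/ΔT = 332.05/38.20 = 8.692.
η_II = COP_actual/COP_Carnot = 1.142/8.692 = 0.1313.

0.131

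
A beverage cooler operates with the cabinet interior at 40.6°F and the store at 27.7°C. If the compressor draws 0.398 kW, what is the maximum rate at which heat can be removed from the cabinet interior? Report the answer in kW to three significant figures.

In absolute terms T_C = 277.93 K and T_H = 300.85 K, so ΔT = 22.92 K.
COP_Carnot = T_C/ΔT = 277.93/22.92 = 12.12.
Q̇_max = COP_Carnot × Ẇ = 12.12 × 0.3980 kW = 4.826 kW.

4.83 kW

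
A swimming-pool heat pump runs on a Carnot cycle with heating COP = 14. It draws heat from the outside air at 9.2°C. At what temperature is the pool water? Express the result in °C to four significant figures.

COP_HP = T_H/(T_H − T_C) rearranges to T_H = COP·T_C/(COP − 1).
With T_C = 282.35 K, T_H = 14 × 282.35/13.00 = 304.07 K.
Converting, 304.07 K = 30.92°C.

30.92 °C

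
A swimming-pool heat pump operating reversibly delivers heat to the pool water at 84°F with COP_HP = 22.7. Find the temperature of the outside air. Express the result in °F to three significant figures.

COP_HP = T_H/(T_H − T_C) gives T_H − T_C = T_H/COP.
With T_H = 302.04 K, T_C = 302.04 × (1 − 1/22.7) = 288.73 K.
Converting, 288.73 K = 60.05°F.

60.0 °F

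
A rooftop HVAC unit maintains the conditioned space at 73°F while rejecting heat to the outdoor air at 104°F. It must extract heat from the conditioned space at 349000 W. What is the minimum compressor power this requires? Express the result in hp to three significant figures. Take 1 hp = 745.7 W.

27.2 hp

In absolute terms T_C = 295.93 K and T_H = 313.15 K, so ΔT = 17.22 K.
COP_Carnot = T_C/ΔT = 295.93/17.22 = 17.18.
Ẇ_min = Q̇/COP_Carnot = 349000/17.18 = 20310 W = 27.24 hp.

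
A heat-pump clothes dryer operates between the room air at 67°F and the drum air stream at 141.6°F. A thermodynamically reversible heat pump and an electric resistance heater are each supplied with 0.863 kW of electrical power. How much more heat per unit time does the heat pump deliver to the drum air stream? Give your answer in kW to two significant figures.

In absolute terms T_C = 292.59 K and T_H = 334.04 K, so ΔT = 41.44 K.
COP_Carnot = T_H/ΔT = 334.04/41.44 = 8.060.
The heat pump delivers Q̇_H = COP × Ẇ = 6.956 kW; the resistance heater delivers Ẇ = 0.8630 kW.
Extra = (COP − 1)·Ẇ = 6.093 kW.

6.1 kW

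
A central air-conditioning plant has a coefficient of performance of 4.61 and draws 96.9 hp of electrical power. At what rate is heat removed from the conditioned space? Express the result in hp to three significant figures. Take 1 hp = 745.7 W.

Q̇_C = COP × Ẇ = 4.61 × 96.90 = 446.7 hp.

447 hp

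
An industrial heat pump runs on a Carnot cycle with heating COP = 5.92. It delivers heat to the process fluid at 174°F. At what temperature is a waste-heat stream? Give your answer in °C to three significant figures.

COP_HP = T_H/(T_H − T_C) gives T_H − T_C = T_H/COP.
With T_H = 352.04 K, T_C = 352.04 × (1 − 1/5.92) = 292.57 K.
Converting, 292.57 K = 19.42°C.

19.4 °C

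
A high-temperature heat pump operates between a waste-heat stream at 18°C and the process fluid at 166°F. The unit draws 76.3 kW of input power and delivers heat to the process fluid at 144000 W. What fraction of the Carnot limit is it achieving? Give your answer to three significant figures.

Converting, Q̇_H = 144000 W = 144.0 kW, so COP_actual = Q̇_H/Ẇ = 144.0/76.30 = 1.887.
In absolute terms T_C = 291.15 K and T_H = 347.59 K, so ΔT = 56.44 K.
COP_Carnot = T_H/ΔT = 347.59/56.44 = 6.158.
η_II = COP_actual/COP_Carnot = 1.887/6.158 = 0.3065.

0.306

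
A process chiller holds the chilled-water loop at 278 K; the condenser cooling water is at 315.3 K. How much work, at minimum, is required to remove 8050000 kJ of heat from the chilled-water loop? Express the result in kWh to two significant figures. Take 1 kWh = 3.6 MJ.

300 kWh

The reservoir spacing is ΔT = 315.3 − 278 = 37.30 K.
The reversible limit is COP_R = T_C/ΔT = 7.453, so W_min = Q_C/COP = Q_C·ΔT/T_C.
W_min = 8050000 × 37.30/278.00 = 1080000 kJ = 300.0 kWh.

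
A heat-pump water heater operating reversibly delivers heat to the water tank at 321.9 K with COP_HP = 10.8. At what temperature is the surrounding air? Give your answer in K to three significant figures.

292 K

COP_HP = T_H/(T_H − T_C) gives T_H − T_C = T_H/COP.
With T_H = 321.90 K, T_C = 321.90 × (1 − 1/10.8) = 292.09 K.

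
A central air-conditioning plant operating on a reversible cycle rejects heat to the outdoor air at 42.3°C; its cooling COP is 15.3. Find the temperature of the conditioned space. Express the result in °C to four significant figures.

For a Carnot refrigerator COP_R = T_C/(T_H − T_C), so T_C = COP·T_H/(1 + COP).
With T_H = 315.45 K, T_C = 15.3 × 315.45/16.30 = 296.10 K.
Converting, 296.10 K = 22.95°C.

22.95 °C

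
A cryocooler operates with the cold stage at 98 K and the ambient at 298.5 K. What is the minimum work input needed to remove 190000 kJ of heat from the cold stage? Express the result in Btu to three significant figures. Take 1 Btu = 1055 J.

The reservoir spacing is ΔT = 298.5 − 98 = 200.5 K.
The reversible limit is COP_R = T_C/ΔT = 0.4888, so W_min = Q_C/COP = Q_C·ΔT/T_C.
W_min = 190000 × 200.5/98.00 = 388700 kJ = 368500 Btu.

368000 Btu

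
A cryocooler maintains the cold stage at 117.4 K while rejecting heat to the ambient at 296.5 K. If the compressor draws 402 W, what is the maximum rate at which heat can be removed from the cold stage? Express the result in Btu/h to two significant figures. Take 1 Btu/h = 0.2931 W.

900 Btu/h

The reservoir spacing is ΔT = 296.5 − 117.4 = 179.1 K.
COP_Carnot = T_C/ΔT = 117.40/179.1 = 0.6555.
Q̇_max = COP_Carnot × Ẇ = 0.6555 × 402.0 W = 263.5 W = 899.0 Btu/h.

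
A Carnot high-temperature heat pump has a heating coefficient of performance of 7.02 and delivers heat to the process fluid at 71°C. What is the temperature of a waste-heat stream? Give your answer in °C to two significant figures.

22 °C

COP_HP = T_H/(T_H − T_C) gives T_H − T_C = T_H/COP.
With T_H = 344.15 K, T_C = 344.15 × (1 − 1/7.02) = 295.13 K.
Converting, 295.13 K = 21.98°C.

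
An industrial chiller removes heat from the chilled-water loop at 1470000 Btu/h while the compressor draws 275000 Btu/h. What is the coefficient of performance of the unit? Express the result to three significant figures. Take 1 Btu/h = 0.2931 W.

The first law gives Q̇_H = Q̇_C + Ẇ, so the three rates are Q̇_C = 1470000, Q̇_H = 1745000, Ẇ = 275000 Btu/h.
COP_R = Q̇_C/Ẇ = 1470000/275000 = 5.345.

5.35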